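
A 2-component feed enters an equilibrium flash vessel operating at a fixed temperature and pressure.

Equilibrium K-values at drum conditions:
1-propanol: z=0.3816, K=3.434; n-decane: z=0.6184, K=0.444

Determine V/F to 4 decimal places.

V/F = 0.4323

Rachford–Rice: g(V/F) = Σ zᵢ(Kᵢ−1)/(1+V/F(Kᵢ−1)) = 0.
Check two-phase: ΣzᵢKᵢ = 1.5850 > 1 and Σzᵢ/Kᵢ = 1.5039 > 1, so g(0) = 0.5850 > 0 and g(1) = -0.5039 < 0.
Binary case is linear: z₁(K₁−1)(1+V/F(K₂−1)) + z₂(K₂−1)(1+V/F(K₁−1)) = 0
⇒ V/F = [z₁(K₁−1)+z₂(K₂−1)] / [−(K₁−1)(K₂−1)] = 0.58498/1.35330 = 0.4323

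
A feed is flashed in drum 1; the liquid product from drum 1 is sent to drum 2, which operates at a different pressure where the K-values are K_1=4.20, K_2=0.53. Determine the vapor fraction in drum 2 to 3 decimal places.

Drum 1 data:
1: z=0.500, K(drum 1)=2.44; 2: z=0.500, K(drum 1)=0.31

V/F (drum 2) = 0.478

Drum 1:
Material balance + equilibrium reduce to Σ zᵢ(Kᵢ−1)/(1+ψ₁(Kᵢ−1)) = 0.
Feasibility: ΣzᵢKᵢ = 1.375, Σzᵢ/Kᵢ = 1.818 — both > 1, two phases present.
Binary case is linear: z₁(K₁−1)(1+ψ₁(K₂−1)) + z₂(K₂−1)(1+ψ₁(K₁−1)) = 0
⇒ ψ₁ = [z₁(K₁−1)+z₂(K₂−1)] / [−(K₁−1)(K₂−1)] = 0.3750/0.9936 = 0.377
Drum-1 compositions:
  1: x = 0.324, y = 0.790
  2: x = 0.676, y = 0.210
Drum-2 feed = drum-1 liquid: z₂ = (0.3239, 0.6761).
Drum 2:
Rachford–Rice: g(ψ₂) = Σ zᵢ(Kᵢ−1)/(1+ψ₂(Kᵢ−1)) = 0.
g(0) = ΣzᵢKᵢ − 1 = 0.719 and g(1) = 1 − Σzᵢ/Kᵢ = -0.353, so a root lies in (0, 1).
Newton–Raphson from ψ₂ = 0.5:
  ψ₂ = 0.500: g = -0.0167, g' = -0.746 → ψ₂ = 0.478
Converged at ψ₂ = 0.478.
  1: x = 0.128, y = 0.538
  2: x = 0.872, y = 0.462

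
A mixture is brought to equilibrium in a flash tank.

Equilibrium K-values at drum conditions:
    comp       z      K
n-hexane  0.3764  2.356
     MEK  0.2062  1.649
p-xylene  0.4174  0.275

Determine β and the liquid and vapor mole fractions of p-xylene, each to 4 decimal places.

Material balance + equilibrium reduce to Σ zᵢ(Kᵢ−1)/(1+β(Kᵢ−1)) = 0.
g(0) = ΣzᵢKᵢ − 1 = 0.3416 and g(1) = 1 − Σzᵢ/Kᵢ = -0.8026, so a root lies in (0, 1).
Iterate (Newton) starting at β = 0.5:
  β = 0.5000: g = -0.06948, g' = -0.8352 → β = 0.4168
  β = 0.4168: g = -0.00223, g' = -0.7869 → β = 0.4140
Converged at β = 0.4140.
Compositions from xᵢ = zᵢ/(1+β(Kᵢ−1)), yᵢ = Kᵢxᵢ:
  n-hexane: x = 0.2411, y = 0.5680
  MEK: x = 0.1625, y = 0.2680
  p-xylene: x = 0.5964, y = 0.1640

β = 0.4140, x_p-xylene = 0.5964, y_p-xylene = 0.1640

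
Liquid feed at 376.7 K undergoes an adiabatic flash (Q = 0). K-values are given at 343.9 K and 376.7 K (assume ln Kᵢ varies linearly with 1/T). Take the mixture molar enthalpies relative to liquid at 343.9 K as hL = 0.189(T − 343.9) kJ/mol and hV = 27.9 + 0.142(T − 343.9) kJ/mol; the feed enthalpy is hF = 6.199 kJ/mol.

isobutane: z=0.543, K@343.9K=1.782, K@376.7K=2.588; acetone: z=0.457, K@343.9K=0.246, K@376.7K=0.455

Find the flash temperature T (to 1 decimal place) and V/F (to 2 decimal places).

T = 347.1 K, V/F = 0.20

Adiabatic flash: solve Rachford–Rice at each trial T, then check hF = ψ·hV(T) + (1−ψ)·hL(T).
  T = 343.9 K: K = (1.782, 0.246), RR gives ψ = 0.136, H_out = 3.788 kJ/mol
  T = 376.7 K: K = (2.588, 0.455), RR gives ψ = 0.709, H_out = 24.875 kJ/mol
  T = 360.3 K: K = (2.166, 0.339), RR gives ψ = 0.430, H_out = 14.761 kJ/mol
  T = 352.1 K: K = (1.969, 0.290), RR gives ψ = 0.293, H_out = 9.616 kJ/mol
  T = 348.0 K: K = (1.874, 0.267), RR gives ψ = 0.218, H_out = 6.827 kJ/mol
  T = 345.9 K: K = (1.827, 0.256), RR gives ψ = 0.177, H_out = 5.308 kJ/mol
Linear interpolation between T = 345.9 (H_out = 5.308) and T = 348.0 (H_out = 6.827) on hF = 6.199 gives T ≈ 347.1 K, at which ψ = 0.20.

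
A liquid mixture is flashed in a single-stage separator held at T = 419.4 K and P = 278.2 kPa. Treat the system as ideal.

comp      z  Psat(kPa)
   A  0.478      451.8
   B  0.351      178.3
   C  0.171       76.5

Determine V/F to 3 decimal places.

Raoult's law: Kᵢ = Pᵢˢᵃᵗ/P = Pᵢˢᵃᵗ/278.2.
  K_A = 451.8/278.2 = 1.62401, K_B = 178.3/278.2 = 0.64091, K_C = 76.5/278.2 = 0.27498
Rachford–Rice: g(V/F) = Σ zᵢ(Kᵢ−1)/(1+V/F(Kᵢ−1)) = 0.
Feasibility: ΣzᵢKᵢ = 1.048, Σzᵢ/Kᵢ = 1.464 — both > 1, two phases present.
Iterate (Newton) starting at V/F = 0.5:
  V/F = 0.500: g = -0.1208, g' = -0.397 → V/F = 0.195
  V/F = 0.195: g = -0.0142, g' = -0.322 → V/F = 0.152
  V/F = 0.152: g = -0.0001, g' = -0.319 → V/F = 0.151
Converged at V/F = 0.151.

V/F = 0.151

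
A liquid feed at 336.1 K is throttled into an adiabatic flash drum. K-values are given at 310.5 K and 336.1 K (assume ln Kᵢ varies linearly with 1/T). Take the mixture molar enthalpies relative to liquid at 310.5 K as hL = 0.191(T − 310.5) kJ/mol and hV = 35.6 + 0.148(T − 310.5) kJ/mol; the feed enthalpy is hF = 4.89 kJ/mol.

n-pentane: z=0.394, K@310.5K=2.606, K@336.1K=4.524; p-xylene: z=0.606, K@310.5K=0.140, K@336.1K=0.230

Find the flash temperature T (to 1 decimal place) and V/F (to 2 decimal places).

Adiabatic flash: solve Rachford–Rice at each trial T, then check hF = ψ·hV(T) + (1−ψ)·hL(T).
  T = 310.5 K: K = (2.606, 0.140), RR gives ψ = 0.081, H_out = 2.877 kJ/mol
  T = 336.1 K: K = (4.524, 0.230), RR gives ψ = 0.340, H_out = 16.610 kJ/mol
  T = 323.3 K: K = (3.471, 0.181), RR gives ψ = 0.236, H_out = 10.716 kJ/mol
  T = 316.9 K: K = (3.016, 0.160), RR gives ψ = 0.168, H_out = 7.169 kJ/mol
  T = 313.7 K: K = (2.806, 0.150), RR gives ψ = 0.128, H_out = 5.141 kJ/mol
  T = 312.1 K: K = (2.705, 0.145), RR gives ψ = 0.105, H_out = 4.042 kJ/mol
Linear interpolation between T = 312.1 (H_out = 4.042) and T = 313.7 (H_out = 5.141) on hF = 4.89 gives T ≈ 313.3 K, at which ψ = 0.12.

T = 313.3 K, V/F = 0.12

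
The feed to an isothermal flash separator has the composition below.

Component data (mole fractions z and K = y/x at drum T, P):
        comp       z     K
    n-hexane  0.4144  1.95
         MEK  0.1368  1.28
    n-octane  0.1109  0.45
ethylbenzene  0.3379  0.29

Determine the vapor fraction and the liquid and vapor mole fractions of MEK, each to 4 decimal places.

ψ = 0.2346, x_MEK = 0.1284, y_MEK = 0.1643

Newton iteration, ψ⁰ = 0.46:
  ψ = 0.4600: g = -0.13003, g' = -0.6253 → ψ = 0.2521
  ψ = 0.2521: g = -0.00961, g' = -0.5507 → ψ = 0.2346
Converged at ψ = 0.2346.
Compositions from xᵢ = zᵢ/(1+ψ(Kᵢ−1)), yᵢ = Kᵢxᵢ:
  n-hexane: x = 0.3389, y = 0.6608
  MEK: x = 0.1284, y = 0.1643
  n-octane: x = 0.1273, y = 0.0573
  ethylbenzene: x = 0.4054, y = 0.1176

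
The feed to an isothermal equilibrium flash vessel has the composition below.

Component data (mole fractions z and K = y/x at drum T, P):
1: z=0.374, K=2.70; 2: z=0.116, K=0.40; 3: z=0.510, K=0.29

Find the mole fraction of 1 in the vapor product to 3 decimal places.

Rachford–Rice: g(V/F) = Σ zᵢ(Kᵢ−1)/(1+V/F(Kᵢ−1)) = 0.
Feasibility: ΣzᵢKᵢ = 1.204, Σzᵢ/Kᵢ = 2.187 — both > 1, two phases present.
Newton iteration, V/F⁰ = 0.5:
  V/F = 0.500: g = -0.3171, g' = -1.019 → V/F = 0.189
  V/F = 0.189: g = -0.0153, g' = -1.015 → V/F = 0.174
Converged at V/F = 0.174.
Compositions from xᵢ = zᵢ/(1+V/F(Kᵢ−1)), yᵢ = Kᵢxᵢ:
  1: x = 0.289, y = 0.779
  2: x = 0.130, y = 0.052
  3: x = 0.582, y = 0.169

y_1 = 0.779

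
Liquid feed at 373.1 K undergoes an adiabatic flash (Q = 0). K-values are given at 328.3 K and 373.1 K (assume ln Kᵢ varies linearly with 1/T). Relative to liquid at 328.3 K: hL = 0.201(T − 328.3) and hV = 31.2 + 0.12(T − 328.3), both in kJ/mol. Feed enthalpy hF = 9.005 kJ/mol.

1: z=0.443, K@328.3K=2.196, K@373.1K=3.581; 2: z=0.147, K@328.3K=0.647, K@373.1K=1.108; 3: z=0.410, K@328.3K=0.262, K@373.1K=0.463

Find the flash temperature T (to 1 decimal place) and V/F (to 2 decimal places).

Adiabatic flash: solve Rachford–Rice at each trial T, then check hF = ψ·hV(T) + (1−ψ)·hL(T).
  T = 328.3 K: K = (2.196, 0.647, 0.262), RR gives ψ = 0.223, H_out = 6.947 kJ/mol
  T = 373.1 K: K = (3.581, 1.108, 0.463), RR gives ψ = 0.802, H_out = 31.130 kJ/mol
  T = 350.7 K: K = (2.848, 0.861, 0.355), RR gives ψ = 0.517, H_out = 19.684 kJ/mol
  T = 339.5 K: K = (2.512, 0.750, 0.306), RR gives ψ = 0.378, H_out = 13.708 kJ/mol
  T = 333.9 K: K = (2.351, 0.697, 0.284), RR gives ψ = 0.304, H_out = 10.468 kJ/mol
  T = 331.1 K: K = (2.273, 0.672, 0.273), RR gives ψ = 0.264, H_out = 8.750 kJ/mol
  T = 332.5 K: K = (2.312, 0.685, 0.278), RR gives ψ = 0.284, H_out = 9.618 kJ/mol
Linear interpolation between T = 331.1 (H_out = 8.750) and T = 332.5 (H_out = 9.618) on hF = 9.005 gives T ≈ 331.5 K, at which ψ = 0.27.

T = 331.5 K, V/F = 0.27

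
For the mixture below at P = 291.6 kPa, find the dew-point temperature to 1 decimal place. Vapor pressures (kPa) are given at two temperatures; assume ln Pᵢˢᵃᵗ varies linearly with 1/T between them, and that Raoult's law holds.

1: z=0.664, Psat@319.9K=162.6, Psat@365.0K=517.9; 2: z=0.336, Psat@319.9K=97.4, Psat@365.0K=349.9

T = 347.8 K

Dew-point temperature: Σzᵢ·P/Pᵢˢᵃᵗ(T) = 1. Interpolate ln Pᵢˢᵃᵗ = aᵢ + bᵢ/T.
  T = 319.9 K: ΣzᵢP/Pᵢˢᵃᵗ = 2.1967
  T = 365.0 K: ΣzᵢP/Pᵢˢᵃᵗ = 0.6539
  T = 342.4 K: ΣzᵢP/Pᵢˢᵃᵗ = 1.1526
  T = 353.7 K: ΣzᵢP/Pᵢˢᵃᵗ = 0.8602
  T = 348.0 K: ΣzᵢP/Pᵢˢᵃᵗ = 0.9947
  T = 345.2 K: ΣzᵢP/Pᵢˢᵃᵗ = 1.0701
Interpolating between 345.2 K and 348.0 K gives T ≈ 347.8 K.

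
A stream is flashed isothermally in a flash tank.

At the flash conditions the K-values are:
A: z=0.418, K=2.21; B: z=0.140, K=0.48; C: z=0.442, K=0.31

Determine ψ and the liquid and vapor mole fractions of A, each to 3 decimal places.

ψ = 0.162, x_A = 0.349, y_A = 0.772

Let ψ = V/F and solve Σ zᵢ(Kᵢ−1)/(1+ψ(Kᵢ−1)) = 0.
Check two-phase: ΣzᵢKᵢ = 1.128 > 1 and Σzᵢ/Kᵢ = 1.907 > 1, so g(0) = 0.128 > 0 and g(1) = -0.907 < 0.
Iterate (Newton) starting at ψ = 0.5:
  ψ = 0.500: g = -0.2489, g' = -0.797 → ψ = 0.188
  ψ = 0.188: g = -0.0189, g' = -0.731 → ψ = 0.162
Converged at ψ = 0.162.
Compositions from xᵢ = zᵢ/(1+ψ(Kᵢ−1)), yᵢ = Kᵢxᵢ:
  A: x = 0.349, y = 0.772
  B: x = 0.153, y = 0.073
  C: x = 0.498, y = 0.154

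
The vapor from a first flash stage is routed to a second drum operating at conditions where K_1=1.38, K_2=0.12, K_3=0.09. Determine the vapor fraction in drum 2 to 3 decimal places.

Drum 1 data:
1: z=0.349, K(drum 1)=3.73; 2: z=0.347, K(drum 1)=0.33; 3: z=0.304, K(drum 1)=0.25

V/F (drum 2) = 0.250

Drum 1:
Newton–Raphson from ψ₁ = 0.5:
  ψ₁ = 0.500: g = -0.3115, g' = -1.255 → ψ₁ = 0.252
  ψ₁ = 0.252: g = 0.0039, g' = -1.399 → ψ₁ = 0.255
Converged at ψ₁ = 0.255.
Drum-1 compositions:
  1: x = 0.206, y = 0.768
  2: x = 0.418, y = 0.138
  3: x = 0.376, y = 0.094
Drum-2 feed = drum-1 vapor: z₂ = (0.7680, 0.1381, 0.0939).
Drum 2:
Iterate (Newton) starting at ψ₂ = 0.4:
  ψ₂ = 0.400: g = -0.0686, g' = -0.530 → ψ₂ = 0.271
  ψ₂ = 0.271: g = -0.0083, g' = -0.412 → ψ₂ = 0.251
  ψ₂ = 0.251: g = -0.0001, g' = -0.399 → ψ₂ = 0.250
Converged at ψ₂ = 0.250.
  1: x = 0.701, y = 0.968
  2: x = 0.177, y = 0.021
  3: x = 0.122, y = 0.011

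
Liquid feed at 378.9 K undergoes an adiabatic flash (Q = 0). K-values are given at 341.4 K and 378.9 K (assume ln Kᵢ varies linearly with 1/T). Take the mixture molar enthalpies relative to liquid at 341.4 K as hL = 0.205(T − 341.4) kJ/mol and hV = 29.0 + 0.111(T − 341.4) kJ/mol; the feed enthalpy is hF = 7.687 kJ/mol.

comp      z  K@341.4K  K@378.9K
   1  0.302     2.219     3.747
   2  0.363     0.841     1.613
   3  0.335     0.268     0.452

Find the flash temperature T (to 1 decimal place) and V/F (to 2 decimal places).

Adiabatic flash: solve Rachford–Rice at each trial T, then check hF = ψ·hV(T) + (1−ψ)·hL(T).
  T = 341.4 K: K = (2.219, 0.841, 0.268), RR gives ψ = 0.109, H_out = 3.148 kJ/mol
  T = 378.9 K: K = (3.747, 1.613, 0.452), RR gives ψ = 0.931, H_out = 31.407 kJ/mol
  T = 360.1 K: K = (2.921, 1.184, 0.353), RR gives ψ = 0.559, H_out = 19.074 kJ/mol
  T = 350.8 K: K = (2.557, 1.003, 0.309), RR gives ψ = 0.350, H_out = 11.770 kJ/mol
  T = 346.1 K: K = (2.384, 0.920, 0.288), RR gives ψ = 0.234, H_out = 7.637 kJ/mol
  T = 348.5 K: K = (2.472, 0.962, 0.298), RR gives ψ = 0.294, H_out = 9.788 kJ/mol
Linear interpolation between T = 346.1 (H_out = 7.637) and T = 348.5 (H_out = 9.788) on hF = 7.687 gives T ≈ 346.2 K, at which ψ = 0.24.

T = 346.2 K, V/F = 0.24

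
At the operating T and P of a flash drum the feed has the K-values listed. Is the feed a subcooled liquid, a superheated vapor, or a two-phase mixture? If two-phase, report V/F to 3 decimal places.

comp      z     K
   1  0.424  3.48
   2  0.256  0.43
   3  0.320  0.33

ΣzᵢKᵢ = 1.691; Σzᵢ/Kᵢ = 1.687.
Both exceed 1, so a two-phase solution exists.
Material balance + equilibrium reduce to Σ zᵢ(Kᵢ−1)/(1+ψ(Kᵢ−1)) = 0.
Newton iteration, ψ⁰ = 0.61:
  ψ = 0.610: g = -0.1678, g' = -1.019 → ψ = 0.445
  ψ = 0.445: g = -0.0015, g' = -1.030 → ψ = 0.444
Converged at ψ = 0.444.

two-phase, V/F = 0.444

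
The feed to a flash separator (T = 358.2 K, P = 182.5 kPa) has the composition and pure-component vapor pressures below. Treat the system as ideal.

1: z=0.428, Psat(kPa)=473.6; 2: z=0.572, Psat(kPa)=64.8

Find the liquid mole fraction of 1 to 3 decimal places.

Raoult's law: Kᵢ = Pᵢˢᵃᵗ/P = Pᵢˢᵃᵗ/182.5.
  K_1 = 473.6/182.5 = 2.59507, K_2 = 64.8/182.5 = 0.35507
Binary case is linear: z₁(K₁−1)(1+β(K₂−1)) + z₂(K₂−1)(1+β(K₁−1)) = 0
⇒ β = [z₁(K₁−1)+z₂(K₂−1)] / [−(K₁−1)(K₂−1)] = 0.3138/1.0287 = 0.305
Compositions from xᵢ = zᵢ/(1+β(Kᵢ−1)), yᵢ = Kᵢxᵢ:
  1: x = 0.288, y = 0.747
  2: x = 0.712, y = 0.253

x_1 = 0.288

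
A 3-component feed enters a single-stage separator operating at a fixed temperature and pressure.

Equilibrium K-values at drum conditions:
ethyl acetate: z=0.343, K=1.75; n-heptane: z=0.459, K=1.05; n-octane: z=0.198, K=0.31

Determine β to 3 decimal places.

Rachford–Rice: g(β) = Σ zᵢ(Kᵢ−1)/(1+β(Kᵢ−1)) = 0.
Feasibility: ΣzᵢKᵢ = 1.144, Σzᵢ/Kᵢ = 1.272 — both > 1, two phases present.
Newton–Raphson from β = 0.33:
  β = 0.330: g = 0.0519, g' = -0.283 → β = 0.513
  β = 0.513: g = -0.0034, g' = -0.328 → β = 0.503
Converged at β = 0.503.

β = 0.503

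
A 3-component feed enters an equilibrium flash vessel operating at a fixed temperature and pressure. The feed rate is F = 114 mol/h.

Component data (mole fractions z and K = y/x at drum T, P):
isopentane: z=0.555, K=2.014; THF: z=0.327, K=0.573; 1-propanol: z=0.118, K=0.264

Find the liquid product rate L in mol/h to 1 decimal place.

L = 44.2 mol/h

Material balance + equilibrium reduce to Σ zᵢ(Kᵢ−1)/(1+V/F(Kᵢ−1)) = 0.
Check two-phase: ΣzᵢKᵢ = 1.336 > 1 and Σzᵢ/Kᵢ = 1.293 > 1, so g(0) = 0.336 > 0 and g(1) = -0.293 < 0.
Newton iteration, V/F⁰ = 0.63:
  V/F = 0.630: g = -0.0095, g' = -0.546 → V/F = 0.613
  V/F = 0.613: g = -0.0001, g' = -0.538 → V/F = 0.612
Converged at V/F = 0.612.
Then V = V/F·F = 0.6124·114 = 69.8 mol/h and L = F − V = 44.2 mol/h.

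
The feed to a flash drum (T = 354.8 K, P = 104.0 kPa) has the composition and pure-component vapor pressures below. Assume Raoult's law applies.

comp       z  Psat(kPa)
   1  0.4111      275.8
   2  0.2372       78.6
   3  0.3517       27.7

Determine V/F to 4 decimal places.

Raoult's law: Kᵢ = Pᵢˢᵃᵗ/P = Pᵢˢᵃᵗ/104.0.
  K_1 = 275.8/104.0 = 2.651923, K_2 = 78.6/104.0 = 0.755769, K_3 = 27.7/104.0 = 0.266346
Rachford–Rice: g(V/F) = Σ zᵢ(Kᵢ−1)/(1+V/F(Kᵢ−1)) = 0.
Feasibility: ΣzᵢKᵢ = 1.3631, Σzᵢ/Kᵢ = 1.7893 — both > 1, two phases present.
Iterate (Newton) starting at V/F = 0.5:
  V/F = 0.5000: g = -0.10159, g' = -0.8270 → V/F = 0.3772
  V/F = 0.3772: g = -0.00213, g' = -0.8049 → V/F = 0.3745
Converged at V/F = 0.3745.

V/F = 0.3745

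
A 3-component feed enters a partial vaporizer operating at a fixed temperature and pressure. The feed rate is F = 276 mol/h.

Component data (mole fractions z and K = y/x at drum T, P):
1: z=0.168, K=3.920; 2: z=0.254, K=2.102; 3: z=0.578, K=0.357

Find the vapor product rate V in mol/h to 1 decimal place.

V = 86.1 mol/h

Newton iteration, V/F⁰ = 0.5:
  V/F = 0.500: g = -0.1679, g' = -0.884 → V/F = 0.310
  V/F = 0.310: g = 0.0018, g' = -0.939 → V/F = 0.312
Converged at V/F = 0.312.
Then V = V/F·F = 0.3121·276 = 86.1 mol/h and L = F − V = 189.9 mol/h.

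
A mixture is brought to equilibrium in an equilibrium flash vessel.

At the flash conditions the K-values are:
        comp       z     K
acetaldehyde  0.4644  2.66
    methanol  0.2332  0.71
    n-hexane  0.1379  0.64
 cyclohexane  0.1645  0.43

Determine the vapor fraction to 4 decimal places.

Let ψ = V/F and solve Σ zᵢ(Kᵢ−1)/(1+ψ(Kᵢ−1)) = 0.
Feasibility: ΣzᵢKᵢ = 1.5599, Σzᵢ/Kᵢ = 1.1011 — both > 1, two phases present.
Iterate (Newton) starting at ψ = 0.5:
  ψ = 0.5000: g = 0.15048, g' = -0.5401 → ψ = 0.7786
  ψ = 0.7786: g = 0.01135, g' = -0.4835 → ψ = 0.8021
Converged at ψ = 0.8021.

ψ = 0.8021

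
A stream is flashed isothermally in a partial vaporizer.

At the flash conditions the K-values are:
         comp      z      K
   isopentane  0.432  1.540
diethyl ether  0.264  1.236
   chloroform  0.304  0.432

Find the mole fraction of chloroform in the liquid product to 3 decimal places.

Rachford–Rice: g(ψ) = Σ zᵢ(Kᵢ−1)/(1+ψ(Kᵢ−1)) = 0.
Feasibility: ΣzᵢKᵢ = 1.123, Σzᵢ/Kᵢ = 1.198 — both > 1, two phases present.
Newton–Raphson from ψ = 0.39:
  ψ = 0.390: g = 0.0279, g' = -0.260 → ψ = 0.497
  ψ = 0.497: g = -0.0010, g' = -0.281 → ψ = 0.494
Converged at ψ = 0.494.
Compositions from xᵢ = zᵢ/(1+ψ(Kᵢ−1)), yᵢ = Kᵢxᵢ:
  isopentane: x = 0.341, y = 0.525
  diethyl ether: x = 0.236, y = 0.292
  chloroform: x = 0.422, y = 0.183

x_chloroform = 0.422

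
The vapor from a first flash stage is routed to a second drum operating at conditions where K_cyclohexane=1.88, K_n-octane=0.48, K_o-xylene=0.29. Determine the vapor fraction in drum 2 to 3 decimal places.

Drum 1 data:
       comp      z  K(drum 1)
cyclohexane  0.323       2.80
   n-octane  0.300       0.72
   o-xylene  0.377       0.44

Drum 1:
Let ψ₁ = V/F and solve Σ zᵢ(Kᵢ−1)/(1+ψ₁(Kᵢ−1)) = 0.
Check two-phase: ΣzᵢKᵢ = 1.286 > 1 and Σzᵢ/Kᵢ = 1.389 > 1, so g(0) = 0.286 > 0 and g(1) = -0.389 < 0.
Newton–Raphson from ψ₁ = 0.35:
  ψ₁ = 0.350: g = 0.0010, g' = -0.606 → ψ₁ = 0.352
Converged at ψ₁ = 0.352.
Drum-1 compositions:
  cyclohexane: x = 0.198, y = 0.554
  n-octane: x = 0.333, y = 0.240
  o-xylene: x = 0.469, y = 0.207
Drum-2 feed = drum-1 vapor: z₂ = (0.5539, 0.2396, 0.2065).
Drum 2:
Material balance + equilibrium reduce to Σ zᵢ(Kᵢ−1)/(1+ψ₂(Kᵢ−1)) = 0.
Check two-phase: ΣzᵢKᵢ = 1.216 > 1 and Σzᵢ/Kᵢ = 1.506 > 1, so g(0) = 0.216 > 0 and g(1) = -0.506 < 0.
Newton–Raphson from ψ₂ = 0.5:
  ψ₂ = 0.500: g = -0.0573, g' = -0.575 → ψ₂ = 0.401
  ψ₂ = 0.401: g = -0.0019, g' = -0.541 → ψ₂ = 0.397
Converged at ψ₂ = 0.397.
  cyclohexane: x = 0.410, y = 0.772
  n-octane: x = 0.302, y = 0.145
  o-xylene: x = 0.288, y = 0.083

V/F (drum 2) = 0.397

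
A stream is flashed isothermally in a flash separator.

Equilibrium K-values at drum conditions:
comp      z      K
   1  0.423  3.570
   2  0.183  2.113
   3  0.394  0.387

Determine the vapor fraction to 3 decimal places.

Iterate (Newton) starting at ψ = 0.5:
  ψ = 0.500: g = 0.2584, g' = -0.937 → ψ = 0.776
  ψ = 0.776: g = 0.0118, g' = -0.915 → ψ = 0.789
Converged at ψ = 0.789.

ψ = 0.789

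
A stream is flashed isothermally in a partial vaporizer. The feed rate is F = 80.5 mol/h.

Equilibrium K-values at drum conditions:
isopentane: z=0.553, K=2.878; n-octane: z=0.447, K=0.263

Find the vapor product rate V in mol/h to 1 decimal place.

V = 41.2 mol/h

Rachford–Rice: g(ψ) = Σ zᵢ(Kᵢ−1)/(1+ψ(Kᵢ−1)) = 0.
Feasibility: ΣzᵢKᵢ = 1.709, Σzᵢ/Kᵢ = 1.892 — both > 1, two phases present.
Iterate (Newton) starting at ψ = 0.51:
  ψ = 0.510: g = 0.0026, g' = -1.132 → ψ = 0.512
Converged at ψ = 0.512.
Then V = ψ·F = 0.5123·80.5 = 41.2 mol/h and L = F − V = 39.3 mol/h.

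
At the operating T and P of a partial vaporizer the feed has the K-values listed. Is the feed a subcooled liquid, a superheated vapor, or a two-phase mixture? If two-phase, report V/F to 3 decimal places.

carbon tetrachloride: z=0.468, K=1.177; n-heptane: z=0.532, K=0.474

ΣzᵢKᵢ = 0.803; Σzᵢ/Kᵢ = 1.520.
Since ΣzᵢKᵢ < 1 the mixture is below its bubble point — single liquid phase.

subcooled liquid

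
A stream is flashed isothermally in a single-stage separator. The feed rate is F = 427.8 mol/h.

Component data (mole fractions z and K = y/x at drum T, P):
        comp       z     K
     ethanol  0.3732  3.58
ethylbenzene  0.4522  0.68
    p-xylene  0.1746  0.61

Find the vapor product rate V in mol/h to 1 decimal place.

Newton iteration, ψ⁰ = 0.56:
  ψ = 0.5600: g = 0.13042, g' = -0.5278 → ψ = 0.8071
  ψ = 0.8071: g = 0.01792, g' = -0.4022 → ψ = 0.8516
  ψ = 0.8516: g = 0.00028, g' = -0.3900 → ψ = 0.8524
Converged at ψ = 0.8524.
Then V = ψ·F = 0.8524·427.8 = 364.6 mol/h and L = F − V = 63.2 mol/h.

V = 364.6 mol/h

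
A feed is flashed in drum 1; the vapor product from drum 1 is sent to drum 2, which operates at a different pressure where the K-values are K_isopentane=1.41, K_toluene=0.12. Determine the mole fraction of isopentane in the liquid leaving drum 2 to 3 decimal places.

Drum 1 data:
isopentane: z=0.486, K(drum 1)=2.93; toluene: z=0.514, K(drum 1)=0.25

x_isopentane (drum 2) = 0.682

Drum 1:
Let ψ₁ = V/F and solve Σ zᵢ(Kᵢ−1)/(1+ψ₁(Kᵢ−1)) = 0.
Feasibility: ΣzᵢKᵢ = 1.552, Σzᵢ/Kᵢ = 2.222 — both > 1, two phases present.
Iterate (Newton) starting at ψ₁ = 0.5:
  ψ₁ = 0.500: g = -0.1395, g' = -1.209 → ψ₁ = 0.385
  ψ₁ = 0.385: g = -0.0035, g' = -1.167 → ψ₁ = 0.382
Converged at ψ₁ = 0.382.
Drum-1 compositions:
  isopentane: x = 0.280, y = 0.820
  toluene: x = 0.720, y = 0.180
Drum-2 feed = drum-1 vapor: z₂ = (0.8200, 0.1800).
Drum 2:
Let ψ₂ = V/F and solve Σ zᵢ(Kᵢ−1)/(1+ψ₂(Kᵢ−1)) = 0.
Check two-phase: ΣzᵢKᵢ = 1.178 > 1 and Σzᵢ/Kᵢ = 2.082 > 1, so g(0) = 0.178 > 0 and g(1) = -1.082 < 0.
Binary case is linear: z₁(K₁−1)(1+ψ₂(K₂−1)) + z₂(K₂−1)(1+ψ₂(K₁−1)) = 0
⇒ ψ₂ = [z₁(K₁−1)+z₂(K₂−1)] / [−(K₁−1)(K₂−1)] = 0.1778/0.3608 = 0.493
  isopentane: x = 0.682, y = 0.962
  toluene: x = 0.318, y = 0.038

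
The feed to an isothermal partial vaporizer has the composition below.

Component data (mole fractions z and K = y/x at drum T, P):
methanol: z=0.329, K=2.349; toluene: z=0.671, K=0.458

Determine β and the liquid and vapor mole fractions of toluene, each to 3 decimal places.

β = 0.110, x_toluene = 0.713, y_toluene = 0.327

Let β = V/F and solve Σ zᵢ(Kᵢ−1)/(1+β(Kᵢ−1)) = 0.
Feasibility: ΣzᵢKᵢ = 1.080, Σzᵢ/Kᵢ = 1.605 — both > 1, two phases present.
Iterate (Newton) starting at β = 0.5:
  β = 0.500: g = -0.2338, g' = -0.584 → β = 0.100
  β = 0.100: g = 0.0066, g' = -0.685 → β = 0.110
Converged at β = 0.110.
Compositions from xᵢ = zᵢ/(1+β(Kᵢ−1)), yᵢ = Kᵢxᵢ:
  methanol: x = 0.287, y = 0.673
  toluene: x = 0.713, y = 0.327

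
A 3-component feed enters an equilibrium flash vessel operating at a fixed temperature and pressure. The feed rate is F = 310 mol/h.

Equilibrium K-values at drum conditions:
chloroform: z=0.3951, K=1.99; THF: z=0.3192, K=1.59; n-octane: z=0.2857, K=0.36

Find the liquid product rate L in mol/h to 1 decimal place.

L = 75.8 mol/h

Let ψ = V/F and solve Σ zᵢ(Kᵢ−1)/(1+ψ(Kᵢ−1)) = 0.
g(0) = ΣzᵢKᵢ − 1 = 0.3966 and g(1) = 1 − Σzᵢ/Kᵢ = -0.1929, so a root lies in (0, 1).
Newton iteration, ψ⁰ = 0.32:
  ψ = 0.3200: g = 0.22552, g' = -0.4870 → ψ = 0.7831
  ψ = 0.7831: g = -0.01741, g' = -0.6451 → ψ = 0.7561
  ψ = 0.7561: g = -0.00036, g' = -0.6191 → ψ = 0.7555
Converged at ψ = 0.7555.
Then V = ψ·F = 0.7555·310 = 234.2 mol/h and L = F − V = 75.8 mol/h.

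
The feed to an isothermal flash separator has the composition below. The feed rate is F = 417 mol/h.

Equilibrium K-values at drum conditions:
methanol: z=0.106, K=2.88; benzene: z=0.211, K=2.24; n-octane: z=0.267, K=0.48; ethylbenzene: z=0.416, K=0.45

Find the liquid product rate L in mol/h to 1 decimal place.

L = 368.5 mol/h

Iterate (Newton) starting at V/F = 0.5:
  V/F = 0.500: g = -0.2390, g' = -0.594 → V/F = 0.098
  V/F = 0.098: g = 0.0135, g' = -0.746 → V/F = 0.116
Converged at V/F = 0.116.
Then V = V/F·F = 0.1163·417 = 48.5 mol/h and L = F − V = 368.5 mol/h.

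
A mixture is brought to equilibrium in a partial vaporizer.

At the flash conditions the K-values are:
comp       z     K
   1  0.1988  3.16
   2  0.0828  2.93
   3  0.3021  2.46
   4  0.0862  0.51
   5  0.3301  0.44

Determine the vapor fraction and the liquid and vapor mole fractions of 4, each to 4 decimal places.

ψ = 0.8272, x_4 = 0.1450, y_4 = 0.0739

Material balance + equilibrium reduce to Σ zᵢ(Kᵢ−1)/(1+ψ(Kᵢ−1)) = 0.
Feasibility: ΣzᵢKᵢ = 1.8032, Σzᵢ/Kᵢ = 1.1332 — both > 1, two phases present.
Iterate (Newton) starting at ψ = 0.59:
  ψ = 0.5900: g = 0.16499, g' = -0.7044 → ψ = 0.8242
  ψ = 0.8242: g = 0.00213, g' = -0.7139 → ψ = 0.8272
Converged at ψ = 0.8272.
Compositions from xᵢ = zᵢ/(1+ψ(Kᵢ−1)), yᵢ = Kᵢxᵢ:
  1: x = 0.0713, y = 0.2254
  2: x = 0.0319, y = 0.0934
  3: x = 0.1368, y = 0.3366
  4: x = 0.1450, y = 0.0739
  5: x = 0.6150, y = 0.2706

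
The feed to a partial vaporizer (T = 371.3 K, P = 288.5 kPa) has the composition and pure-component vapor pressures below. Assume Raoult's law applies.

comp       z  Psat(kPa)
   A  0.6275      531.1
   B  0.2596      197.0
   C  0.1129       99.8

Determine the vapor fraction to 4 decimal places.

Raoult's law: Kᵢ = Pᵢˢᵃᵗ/P = Pᵢˢᵃᵗ/288.5.
  K_A = 531.1/288.5 = 1.840901, K_B = 197.0/288.5 = 0.682842, K_C = 99.8/288.5 = 0.345927
Rachford–Rice: g(ψ) = Σ zᵢ(Kᵢ−1)/(1+ψ(Kᵢ−1)) = 0.
g(0) = ΣzᵢKᵢ − 1 = 0.3715 and g(1) = 1 − Σzᵢ/Kᵢ = -0.0474, so a root lies in (0, 1).
Iterate (Newton) starting at ψ = 0.5:
  ψ = 0.5000: g = 0.16390, g' = -0.3634 → ψ = 0.9509
  ψ = 0.9509: g = -0.02004, g' = -0.5286 → ψ = 0.9130
  ψ = 0.9130: g = -0.00073, g' = -0.4914 → ψ = 0.9116
Converged at ψ = 0.9116.

ψ = 0.9116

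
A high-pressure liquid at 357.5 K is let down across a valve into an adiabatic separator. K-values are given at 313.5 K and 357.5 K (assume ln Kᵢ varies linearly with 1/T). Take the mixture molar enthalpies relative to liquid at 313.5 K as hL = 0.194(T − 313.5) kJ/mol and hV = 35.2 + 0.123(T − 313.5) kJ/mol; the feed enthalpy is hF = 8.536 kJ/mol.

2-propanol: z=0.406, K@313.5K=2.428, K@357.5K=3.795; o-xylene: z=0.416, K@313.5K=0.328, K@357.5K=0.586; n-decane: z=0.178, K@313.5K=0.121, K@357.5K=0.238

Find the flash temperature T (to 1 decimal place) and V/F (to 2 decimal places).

Adiabatic flash: solve Rachford–Rice at each trial T, then check hF = ψ·hV(T) + (1−ψ)·hL(T).
  T = 313.5 K: K = (2.428, 0.328, 0.121), RR gives ψ = 0.136, H_out = 4.791 kJ/mol
  T = 357.5 K: K = (3.795, 0.586, 0.238), RR gives ψ = 0.540, H_out = 25.855 kJ/mol
  T = 335.5 K: K = (3.080, 0.447, 0.174), RR gives ψ = 0.346, H_out = 15.923 kJ/mol
  T = 324.5 K: K = (2.746, 0.385, 0.146), RR gives ψ = 0.248, H_out = 10.661 kJ/mol
  T = 319.0 K: K = (2.585, 0.356, 0.133), RR gives ψ = 0.194, H_out = 7.831 kJ/mol
  T = 321.8 K: K = (2.666, 0.370, 0.139), RR gives ψ = 0.222, H_out = 9.294 kJ/mol
  T = 320.4 K: K = (2.625, 0.363, 0.136), RR gives ψ = 0.208, H_out = 8.569 kJ/mol
Linear interpolation between T = 319.0 (H_out = 7.831) and T = 320.4 (H_out = 8.569) on hF = 8.536 gives T ≈ 320.3 K, at which ψ = 0.21.

T = 320.3 K, V/F = 0.21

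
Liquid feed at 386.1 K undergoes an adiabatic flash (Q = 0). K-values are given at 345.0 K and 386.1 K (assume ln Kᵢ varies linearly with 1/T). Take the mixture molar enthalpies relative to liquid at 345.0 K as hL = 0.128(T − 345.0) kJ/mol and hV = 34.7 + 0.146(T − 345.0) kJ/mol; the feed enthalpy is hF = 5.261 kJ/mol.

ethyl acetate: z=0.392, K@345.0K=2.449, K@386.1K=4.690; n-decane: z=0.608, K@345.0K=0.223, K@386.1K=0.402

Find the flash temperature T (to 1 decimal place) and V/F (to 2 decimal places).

T = 348.8 K, V/F = 0.14

Adiabatic flash: solve Rachford–Rice at each trial T, then check hF = ψ·hV(T) + (1−ψ)·hL(T).
  T = 345.0 K: K = (2.449, 0.223), RR gives ψ = 0.085, H_out = 2.946 kJ/mol
  T = 386.1 K: K = (4.690, 0.402), RR gives ψ = 0.491, H_out = 22.653 kJ/mol
  T = 365.6 K: K = (3.454, 0.305), RR gives ψ = 0.316, H_out = 13.719 kJ/mol
  T = 355.3 K: K = (2.923, 0.262), RR gives ψ = 0.215, H_out = 8.814 kJ/mol
  T = 350.1 K: K = (2.677, 0.242), RR gives ψ = 0.154, H_out = 6.023 kJ/mol
  T = 347.6 K: K = (2.563, 0.232), RR gives ψ = 0.122, H_out = 4.565 kJ/mol
  T = 348.9 K: K = (2.622, 0.237), RR gives ψ = 0.139, H_out = 5.334 kJ/mol
Linear interpolation between T = 347.6 (H_out = 4.565) and T = 348.9 (H_out = 5.334) on hF = 5.261 gives T ≈ 348.8 K, at which ψ = 0.14.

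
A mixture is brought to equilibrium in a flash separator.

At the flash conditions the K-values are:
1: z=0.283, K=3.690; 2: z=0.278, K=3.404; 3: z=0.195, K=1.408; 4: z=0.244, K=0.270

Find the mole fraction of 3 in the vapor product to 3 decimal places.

y_3 = 0.202

Let ψ = V/F and solve Σ zᵢ(Kᵢ−1)/(1+ψ(Kᵢ−1)) = 0.
Check two-phase: ΣzᵢKᵢ = 2.331 > 1 and Σzᵢ/Kᵢ = 1.201 > 1, so g(0) = 1.331 > 0 and g(1) = -0.201 < 0.
Iterate (Newton) starting at ψ = 0.5:
  ψ = 0.500: g = 0.4137, g' = -1.049 → ψ = 0.895
  ψ = 0.895: g = -0.0194, g' = -1.436 → ψ = 0.881
Converged at ψ = 0.881.
Compositions from xᵢ = zᵢ/(1+ψ(Kᵢ−1)), yᵢ = Kᵢxᵢ:
  1: x = 0.084, y = 0.310
  2: x = 0.089, y = 0.304
  3: x = 0.143, y = 0.202
  4: x = 0.683, y = 0.185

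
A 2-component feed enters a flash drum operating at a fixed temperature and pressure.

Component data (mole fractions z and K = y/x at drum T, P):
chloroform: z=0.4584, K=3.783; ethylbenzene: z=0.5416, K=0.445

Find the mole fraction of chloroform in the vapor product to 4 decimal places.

y_chloroform = 0.6290

Binary case is linear: z₁(K₁−1)(1+ψ(K₂−1)) + z₂(K₂−1)(1+ψ(K₁−1)) = 0
⇒ ψ = [z₁(K₁−1)+z₂(K₂−1)] / [−(K₁−1)(K₂−1)] = 0.97514/1.54456 = 0.6313
Compositions from xᵢ = zᵢ/(1+ψ(Kᵢ−1)), yᵢ = Kᵢxᵢ:
  chloroform: x = 0.1663, y = 0.6290
  ethylbenzene: x = 0.8337, y = 0.3710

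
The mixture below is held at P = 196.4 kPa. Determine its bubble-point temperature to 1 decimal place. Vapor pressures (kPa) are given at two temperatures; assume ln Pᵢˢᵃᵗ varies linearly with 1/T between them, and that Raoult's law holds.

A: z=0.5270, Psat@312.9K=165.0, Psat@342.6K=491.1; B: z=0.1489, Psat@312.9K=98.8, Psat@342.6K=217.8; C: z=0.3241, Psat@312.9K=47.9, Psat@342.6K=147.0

Bubble-point temperature: ΣzᵢPᵢˢᵃᵗ(T) = P. Interpolate ln Pᵢˢᵃᵗ = aᵢ + bᵢ/T.
  T = 312.9 K: ΣzᵢPᵢˢᵃᵗ = 117.19 kPa
  T = 342.6 K: ΣzᵢPᵢˢᵃᵗ = 338.88 kPa
  T = 327.8 K: ΣzᵢPᵢˢᵃᵗ = 204.27 kPa
  T = 320.4 K: ΣzᵢPᵢˢᵃᵗ = 155.96 kPa
  T = 324.1 K: ΣzᵢPᵢˢᵃᵗ = 178.75 kPa
  T = 326.0 K: ΣzᵢPᵢˢᵃᵗ = 191.50 kPa
Interpolating between 326.0 K and 327.8 K gives T ≈ 326.7 K.

T = 326.7 K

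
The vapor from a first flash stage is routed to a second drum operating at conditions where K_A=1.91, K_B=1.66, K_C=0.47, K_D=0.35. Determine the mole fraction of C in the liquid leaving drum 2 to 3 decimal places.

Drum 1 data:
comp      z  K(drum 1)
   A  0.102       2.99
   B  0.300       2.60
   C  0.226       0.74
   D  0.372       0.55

Drum 1:
Material balance + equilibrium reduce to Σ zᵢ(Kᵢ−1)/(1+ψ₁(Kᵢ−1)) = 0.
g(0) = ΣzᵢKᵢ − 1 = 0.457 and g(1) = 1 − Σzᵢ/Kᵢ = -0.131, so a root lies in (0, 1).
Newton–Raphson from ψ₁ = 0.5:
  ψ₁ = 0.500: g = 0.0849, g' = -0.484 → ψ₁ = 0.675
  ψ₁ = 0.675: g = 0.0056, g' = -0.429 → ψ₁ = 0.688
Converged at ψ₁ = 0.688.
Drum-1 compositions:
  A: x = 0.043, y = 0.129
  B: x = 0.143, y = 0.371
  C: x = 0.275, y = 0.204
  D: x = 0.539, y = 0.296
Drum-2 feed = drum-1 vapor: z₂ = (0.1287, 0.3712, 0.2037, 0.2964).
Drum 2:
Material balance + equilibrium reduce to Σ zᵢ(Kᵢ−1)/(1+ψ₂(Kᵢ−1)) = 0.
Feasibility: ΣzᵢKᵢ = 1.061, Σzᵢ/Kᵢ = 1.571 — both > 1, two phases present.
Newton iteration, ψ₂⁰ = 0.31:
  ψ₂ = 0.310: g = -0.0757, g' = -0.455 → ψ₂ = 0.143
  ψ₂ = 0.143: g = -0.0019, g' = -0.438 → ψ₂ = 0.139
Converged at ψ₂ = 0.139.
  A: x = 0.114, y = 0.218
  B: x = 0.340, y = 0.564
  C: x = 0.220, y = 0.103
  D: x = 0.326, y = 0.114

x_C (drum 2) = 0.220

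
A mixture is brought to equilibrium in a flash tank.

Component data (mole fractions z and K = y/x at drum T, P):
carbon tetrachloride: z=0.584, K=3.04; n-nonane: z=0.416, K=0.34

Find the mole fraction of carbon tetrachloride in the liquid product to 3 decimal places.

x_carbon tetrachloride = 0.244

Rachford–Rice: g(V/F) = Σ zᵢ(Kᵢ−1)/(1+V/F(Kᵢ−1)) = 0.
Feasibility: ΣzᵢKᵢ = 1.917, Σzᵢ/Kᵢ = 1.416 — both > 1, two phases present.
Binary case is linear: z₁(K₁−1)(1+V/F(K₂−1)) + z₂(K₂−1)(1+V/F(K₁−1)) = 0
⇒ V/F = [z₁(K₁−1)+z₂(K₂−1)] / [−(K₁−1)(K₂−1)] = 0.9168/1.3464 = 0.681
Compositions from xᵢ = zᵢ/(1+V/F(Kᵢ−1)), yᵢ = Kᵢxᵢ:
  carbon tetrachloride: x = 0.244, y = 0.743
  n-nonane: x = 0.756, y = 0.257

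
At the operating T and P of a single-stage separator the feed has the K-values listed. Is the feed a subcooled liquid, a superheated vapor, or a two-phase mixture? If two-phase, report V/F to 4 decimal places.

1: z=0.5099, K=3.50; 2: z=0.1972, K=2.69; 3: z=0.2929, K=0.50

superheated vapor

ΣzᵢKᵢ = 2.4616; Σzᵢ/Kᵢ = 0.8048.
Since Σzᵢ/Kᵢ < 1 the mixture is above its dew point — single vapor phase.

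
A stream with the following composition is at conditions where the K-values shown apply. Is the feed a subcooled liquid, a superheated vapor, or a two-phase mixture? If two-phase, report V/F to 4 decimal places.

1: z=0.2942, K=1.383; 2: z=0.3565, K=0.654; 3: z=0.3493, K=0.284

ΣzᵢKᵢ = 0.7392; Σzᵢ/Kᵢ = 1.9878.
Since ΣzᵢKᵢ < 1 the mixture is below its bubble point — single liquid phase.

subcooled liquid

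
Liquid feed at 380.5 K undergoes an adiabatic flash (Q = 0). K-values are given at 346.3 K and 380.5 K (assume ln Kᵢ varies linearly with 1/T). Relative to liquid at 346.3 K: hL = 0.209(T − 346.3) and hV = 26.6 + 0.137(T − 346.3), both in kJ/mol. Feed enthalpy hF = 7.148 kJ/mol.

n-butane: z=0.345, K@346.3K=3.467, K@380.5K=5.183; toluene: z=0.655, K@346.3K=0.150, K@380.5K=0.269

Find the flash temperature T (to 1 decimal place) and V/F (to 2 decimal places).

Adiabatic flash: solve Rachford–Rice at each trial T, then check hF = ψ·hV(T) + (1−ψ)·hL(T).
  T = 346.3 K: K = (3.467, 0.150), RR gives ψ = 0.140, H_out = 3.734 kJ/mol
  T = 380.5 K: K = (5.183, 0.269), RR gives ψ = 0.315, H_out = 14.760 kJ/mol
  T = 363.4 K: K = (4.279, 0.204), RR gives ψ = 0.233, H_out = 9.497 kJ/mol
  T = 354.9 K: K = (3.864, 0.176), RR gives ψ = 0.190, H_out = 6.728 kJ/mol
  T = 359.1 K: K = (4.066, 0.189), RR gives ψ = 0.212, H_out = 8.115 kJ/mol
  T = 357.0 K: K = (3.964, 0.182), RR gives ψ = 0.201, H_out = 7.427 kJ/mol
Linear interpolation between T = 354.9 (H_out = 6.728) and T = 357.0 (H_out = 7.427) on hF = 7.148 gives T ≈ 356.2 K, at which ψ = 0.20.

T = 356.2 K, V/F = 0.20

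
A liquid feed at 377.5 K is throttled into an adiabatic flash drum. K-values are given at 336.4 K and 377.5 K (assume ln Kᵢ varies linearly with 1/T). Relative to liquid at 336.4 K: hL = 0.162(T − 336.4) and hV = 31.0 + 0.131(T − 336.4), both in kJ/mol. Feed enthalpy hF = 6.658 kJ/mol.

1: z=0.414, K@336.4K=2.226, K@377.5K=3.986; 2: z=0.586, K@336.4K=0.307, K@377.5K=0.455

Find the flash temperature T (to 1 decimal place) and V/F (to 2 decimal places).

Adiabatic flash: solve Rachford–Rice at each trial T, then check hF = ψ·hV(T) + (1−ψ)·hL(T).
  T = 336.4 K: K = (2.226, 0.307), RR gives ψ = 0.119, H_out = 3.702 kJ/mol
  T = 377.5 K: K = (3.986, 0.455), RR gives ψ = 0.563, H_out = 23.405 kJ/mol
  T = 356.9 K: K = (3.027, 0.378), RR gives ψ = 0.376, H_out = 14.747 kJ/mol
  T = 346.6 K: K = (2.606, 0.341), RR gives ψ = 0.264, H_out = 9.743 kJ/mol
  T = 341.5 K: K = (2.411, 0.324), RR gives ψ = 0.197, H_out = 6.908 kJ/mol
  T = 338.9 K: K = (2.316, 0.315), RR gives ψ = 0.159, H_out = 5.329 kJ/mol
  T = 340.2 K: K = (2.363, 0.320), RR gives ψ = 0.179, H_out = 6.131 kJ/mol
Linear interpolation between T = 340.2 (H_out = 6.131) and T = 341.5 (H_out = 6.908) on hF = 6.658 gives T ≈ 341.1 K, at which ψ = 0.19.

T = 341.1 K, V/F = 0.19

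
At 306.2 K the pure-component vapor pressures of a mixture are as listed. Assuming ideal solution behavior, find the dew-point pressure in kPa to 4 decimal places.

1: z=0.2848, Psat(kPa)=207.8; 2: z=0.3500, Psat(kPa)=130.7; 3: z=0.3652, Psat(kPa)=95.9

Pdew = 127.2820 kPa

At the dew point ψ → 1, so Σzᵢ/Kᵢ = 1 with Kᵢ = Pᵢˢᵃᵗ/P ⇒ 1/P = Σzᵢ/Pᵢˢᵃᵗ.
1/P = 0.2848/207.8 + 0.3500/130.7 + 0.3652/95.9 = 0.0078566 ⇒ P = 127.2820 kPa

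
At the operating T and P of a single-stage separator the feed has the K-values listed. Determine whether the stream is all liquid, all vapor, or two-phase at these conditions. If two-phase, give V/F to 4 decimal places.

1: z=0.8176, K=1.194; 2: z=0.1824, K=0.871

all vapor

ΣzᵢKᵢ = 1.1351; Σzᵢ/Kᵢ = 0.8942.
Since Σzᵢ/Kᵢ < 1 the mixture is above its dew point — single vapor phase.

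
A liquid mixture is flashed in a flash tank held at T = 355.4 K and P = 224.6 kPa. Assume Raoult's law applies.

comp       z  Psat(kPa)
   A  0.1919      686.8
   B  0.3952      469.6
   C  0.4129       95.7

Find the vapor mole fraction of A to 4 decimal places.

y_A = 0.2374

Raoult's law: Kᵢ = Pᵢˢᵃᵗ/P = Pᵢˢᵃᵗ/224.6.
  K_A = 686.8/224.6 = 3.057881, K_B = 469.6/224.6 = 2.090828, K_C = 95.7/224.6 = 0.426091
Newton iteration, ψ⁰ = 0.5:
  ψ = 0.5000: g = 0.14126, g' = -0.6618 → ψ = 0.7134
  ψ = 0.7134: g = 0.00116, g' = -0.6721 → ψ = 0.7152
Converged at ψ = 0.7152.
Compositions from xᵢ = zᵢ/(1+ψ(Kᵢ−1)), yᵢ = Kᵢxᵢ:
  A: x = 0.0776, y = 0.2374
  B: x = 0.2220, y = 0.4642
  C: x = 0.7004, y = 0.2984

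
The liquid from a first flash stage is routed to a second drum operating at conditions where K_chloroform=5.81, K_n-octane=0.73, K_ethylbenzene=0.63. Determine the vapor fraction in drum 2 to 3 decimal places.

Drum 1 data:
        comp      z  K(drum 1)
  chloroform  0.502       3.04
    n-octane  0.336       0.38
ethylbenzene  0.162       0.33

Drum 1:
Newton iteration, ψ₁⁰ = 0.61:
  ψ₁ = 0.610: g = -0.0623, g' = -0.957 → ψ₁ = 0.545
  ψ₁ = 0.545: g = -0.0006, g' = -0.944 → ψ₁ = 0.544
Converged at ψ₁ = 0.544.
Drum-1 compositions:
  chloroform: x = 0.238, y = 0.723
  n-octane: x = 0.507, y = 0.193
  ethylbenzene: x = 0.255, y = 0.084
Drum-2 feed = drum-1 liquid: z₂ = (0.2379, 0.5071, 0.2550).
Drum 2:
Newton iteration, ψ₂⁰ = 0.5:
  ψ₂ = 0.500: g = 0.0620, g' = -0.577 → ψ₂ = 0.607
  ψ₂ = 0.607: g = 0.0062, g' = -0.469 → ψ₂ = 0.621
Converged at ψ₂ = 0.621.
  chloroform: x = 0.060, y = 0.347
  n-octane: x = 0.609, y = 0.445
  ethylbenzene: x = 0.331, y = 0.209

V/F (drum 2) = 0.621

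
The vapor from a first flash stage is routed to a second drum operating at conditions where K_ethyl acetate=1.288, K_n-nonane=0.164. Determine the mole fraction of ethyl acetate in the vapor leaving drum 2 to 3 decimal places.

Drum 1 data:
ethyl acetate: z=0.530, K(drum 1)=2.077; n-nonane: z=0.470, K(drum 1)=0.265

Drum 1:
Material balance + equilibrium reduce to Σ zᵢ(Kᵢ−1)/(1+ψ₁(Kᵢ−1)) = 0.
Check two-phase: ΣzᵢKᵢ = 1.225 > 1 and Σzᵢ/Kᵢ = 2.029 > 1, so g(0) = 0.225 > 0 and g(1) = -1.029 < 0.
Binary case is linear: z₁(K₁−1)(1+ψ₁(K₂−1)) + z₂(K₂−1)(1+ψ₁(K₁−1)) = 0
⇒ ψ₁ = [z₁(K₁−1)+z₂(K₂−1)] / [−(K₁−1)(K₂−1)] = 0.2254/0.7916 = 0.285
Drum-1 compositions:
  ethyl acetate: x = 0.406, y = 0.842
  n-nonane: x = 0.594, y = 0.158
Drum-2 feed = drum-1 vapor: z₂ = (0.8425, 0.1575).
Drum 2:
Rachford–Rice: g(ψ₂) = Σ zᵢ(Kᵢ−1)/(1+ψ₂(Kᵢ−1)) = 0.
g(0) = ΣzᵢKᵢ − 1 = 0.111 and g(1) = 1 − Σzᵢ/Kᵢ = -0.615, so a root lies in (0, 1).
Newton–Raphson from ψ₂ = 0.5:
  ψ₂ = 0.500: g = -0.0142, g' = -0.378 → ψ₂ = 0.463
  ψ₂ = 0.463: g = -0.0006, g' = -0.347 → ψ₂ = 0.461
Converged at ψ₂ = 0.461.
  ethyl acetate: x = 0.744, y = 0.958
  n-nonane: x = 0.256, y = 0.042

y_ethyl acetate (drum 2) = 0.958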